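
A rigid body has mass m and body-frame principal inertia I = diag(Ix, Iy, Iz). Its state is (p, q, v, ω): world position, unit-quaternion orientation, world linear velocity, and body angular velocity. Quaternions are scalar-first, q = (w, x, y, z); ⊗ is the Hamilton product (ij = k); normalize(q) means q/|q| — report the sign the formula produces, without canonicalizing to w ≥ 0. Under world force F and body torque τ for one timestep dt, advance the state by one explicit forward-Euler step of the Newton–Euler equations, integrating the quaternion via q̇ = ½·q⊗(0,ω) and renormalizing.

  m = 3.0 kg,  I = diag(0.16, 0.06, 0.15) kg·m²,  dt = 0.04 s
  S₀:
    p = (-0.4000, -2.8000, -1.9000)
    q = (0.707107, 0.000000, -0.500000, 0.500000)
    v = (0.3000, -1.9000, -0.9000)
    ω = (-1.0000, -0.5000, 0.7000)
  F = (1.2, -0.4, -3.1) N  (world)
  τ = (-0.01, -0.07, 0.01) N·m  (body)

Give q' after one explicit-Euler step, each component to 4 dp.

q⊗(0,ω) = (-0.6000000, -0.8071070, -0.8535535, -0.0050251)
q' = normalize(q + ½dt·q⊗(0,ω)) = (0.6949, -0.0161, -0.5169, 0.4997)

q' = (0.6949, -0.0161, -0.5169, 0.4997)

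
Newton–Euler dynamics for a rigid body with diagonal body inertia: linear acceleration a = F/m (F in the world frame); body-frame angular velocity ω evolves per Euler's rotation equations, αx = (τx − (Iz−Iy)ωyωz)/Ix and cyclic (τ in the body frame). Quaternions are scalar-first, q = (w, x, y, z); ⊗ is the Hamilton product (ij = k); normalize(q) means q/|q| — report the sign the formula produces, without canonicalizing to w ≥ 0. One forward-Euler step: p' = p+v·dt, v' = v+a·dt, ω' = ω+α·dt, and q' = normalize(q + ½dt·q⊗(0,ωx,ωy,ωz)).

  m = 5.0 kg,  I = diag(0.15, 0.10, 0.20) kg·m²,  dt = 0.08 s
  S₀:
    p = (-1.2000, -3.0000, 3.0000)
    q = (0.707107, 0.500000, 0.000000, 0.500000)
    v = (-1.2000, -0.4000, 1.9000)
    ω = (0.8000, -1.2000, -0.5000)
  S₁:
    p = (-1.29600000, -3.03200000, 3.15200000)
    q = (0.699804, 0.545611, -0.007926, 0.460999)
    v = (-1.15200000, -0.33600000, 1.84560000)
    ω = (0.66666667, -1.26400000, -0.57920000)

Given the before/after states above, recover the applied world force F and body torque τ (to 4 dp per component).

F = (3.0000, 4.0000, -3.4000)
τ = (-0.1900, -0.0600, -0.1500)

v₁ − v₀ = (0.04800000, 0.06400000, -0.05440000)
applied force F = (3.0000, 4.0000, -3.4000)
Δω = ω₁−ω₀ = (-0.13333333, -0.06400000, -0.07920000)
I·α + gyro = (-0.1900, -0.0600, -0.1500)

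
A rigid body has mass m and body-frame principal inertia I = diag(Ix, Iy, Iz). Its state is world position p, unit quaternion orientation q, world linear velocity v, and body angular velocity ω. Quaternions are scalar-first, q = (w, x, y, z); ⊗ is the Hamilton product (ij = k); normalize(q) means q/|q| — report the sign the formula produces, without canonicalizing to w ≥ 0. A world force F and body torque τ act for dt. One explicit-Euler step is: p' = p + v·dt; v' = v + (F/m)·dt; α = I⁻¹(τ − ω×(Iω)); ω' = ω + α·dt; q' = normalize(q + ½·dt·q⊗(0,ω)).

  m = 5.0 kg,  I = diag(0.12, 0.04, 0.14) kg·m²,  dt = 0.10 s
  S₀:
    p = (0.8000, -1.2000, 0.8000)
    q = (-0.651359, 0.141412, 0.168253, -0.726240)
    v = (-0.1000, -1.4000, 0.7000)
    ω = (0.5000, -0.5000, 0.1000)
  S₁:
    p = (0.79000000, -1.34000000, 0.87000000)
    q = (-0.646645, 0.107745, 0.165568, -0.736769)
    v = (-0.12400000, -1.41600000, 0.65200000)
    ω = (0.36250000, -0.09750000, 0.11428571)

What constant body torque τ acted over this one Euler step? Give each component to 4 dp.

rate change Δω = (-0.13750000, 0.40250000, 0.01428571)
ω₀×(Iω₀) = (-0.0050, -0.0010, 0.0200)
applied torque τ = (-0.1700, 0.1600, 0.0400)

τ = (-0.1700, 0.1600, 0.0400)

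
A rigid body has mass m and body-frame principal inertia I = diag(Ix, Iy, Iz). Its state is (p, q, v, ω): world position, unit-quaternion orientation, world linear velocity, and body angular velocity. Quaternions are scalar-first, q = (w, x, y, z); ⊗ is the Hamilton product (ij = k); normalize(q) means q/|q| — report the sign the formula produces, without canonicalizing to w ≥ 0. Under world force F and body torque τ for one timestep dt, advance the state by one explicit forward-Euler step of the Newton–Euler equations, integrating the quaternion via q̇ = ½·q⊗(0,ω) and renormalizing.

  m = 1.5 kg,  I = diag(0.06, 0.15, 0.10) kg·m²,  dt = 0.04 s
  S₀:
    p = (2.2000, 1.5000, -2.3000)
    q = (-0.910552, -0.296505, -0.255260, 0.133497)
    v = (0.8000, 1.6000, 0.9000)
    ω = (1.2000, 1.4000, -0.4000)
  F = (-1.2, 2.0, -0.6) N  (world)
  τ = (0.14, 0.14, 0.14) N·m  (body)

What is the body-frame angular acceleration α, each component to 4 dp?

gyro term ω×Iω = (0.0280, 0.0192, 0.1512)
α = I⁻¹(τ − ω×Iω) = (1.8667, 0.8053, -0.1120)

α = (1.8667, 0.8053, -0.1120)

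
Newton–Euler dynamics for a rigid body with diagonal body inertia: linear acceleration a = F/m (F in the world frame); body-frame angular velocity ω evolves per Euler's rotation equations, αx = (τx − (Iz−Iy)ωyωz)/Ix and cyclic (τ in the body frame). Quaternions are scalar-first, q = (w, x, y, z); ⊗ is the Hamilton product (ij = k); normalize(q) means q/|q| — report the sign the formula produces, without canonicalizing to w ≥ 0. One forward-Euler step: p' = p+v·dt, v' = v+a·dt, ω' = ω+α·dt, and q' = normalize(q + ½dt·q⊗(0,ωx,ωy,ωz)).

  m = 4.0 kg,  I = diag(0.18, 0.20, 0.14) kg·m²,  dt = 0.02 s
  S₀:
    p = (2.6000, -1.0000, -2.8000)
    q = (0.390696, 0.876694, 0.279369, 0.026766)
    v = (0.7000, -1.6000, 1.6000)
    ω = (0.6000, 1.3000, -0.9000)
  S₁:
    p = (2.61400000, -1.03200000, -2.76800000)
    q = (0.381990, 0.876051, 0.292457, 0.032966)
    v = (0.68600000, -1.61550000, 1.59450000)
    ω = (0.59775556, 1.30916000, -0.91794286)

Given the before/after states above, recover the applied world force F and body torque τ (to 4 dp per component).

F = (-2.8000, -3.1000, -1.1000)
τ = (0.0500, 0.0700, -0.1100)

velocity change Δv = (-0.01400000, -0.01550000, -0.00550000)
F = m·Δv/dt = (-2.8000, -3.1000, -1.1000)
Δω = ω₁−ω₀ = (-0.00224444, 0.00916000, -0.01794286)
ω₀×(Iω₀) = (0.0702, -0.0216, 0.0156)
I·α + gyro = (0.0500, 0.0700, -0.1100)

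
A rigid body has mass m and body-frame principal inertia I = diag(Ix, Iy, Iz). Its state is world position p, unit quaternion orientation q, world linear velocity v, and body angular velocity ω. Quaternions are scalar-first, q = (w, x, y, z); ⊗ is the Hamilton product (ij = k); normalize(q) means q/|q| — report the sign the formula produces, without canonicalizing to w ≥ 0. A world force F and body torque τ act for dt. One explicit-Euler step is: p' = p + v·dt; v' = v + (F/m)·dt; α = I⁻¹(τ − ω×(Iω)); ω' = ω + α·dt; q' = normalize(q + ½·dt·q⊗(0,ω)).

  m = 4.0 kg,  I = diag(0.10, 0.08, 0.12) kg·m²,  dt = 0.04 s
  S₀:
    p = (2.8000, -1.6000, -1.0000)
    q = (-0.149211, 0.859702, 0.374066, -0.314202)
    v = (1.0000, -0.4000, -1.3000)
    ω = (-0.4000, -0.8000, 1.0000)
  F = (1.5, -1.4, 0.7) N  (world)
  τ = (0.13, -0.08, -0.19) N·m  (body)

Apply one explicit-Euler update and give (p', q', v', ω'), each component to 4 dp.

p' = (2.8400, -1.6160, -1.0520)
q' = (-0.1300, 0.8630, 0.3616, -0.3278)
v' = (1.0150, -0.4140, -1.2930)
ω' = (-0.3352, -0.8440, 0.9388)

gyro term ω×Iω = (-0.0320, 0.0080, -0.0064)
(τ − ω×Iω)/I = (1.6200, -1.1000, -1.5300)
ω' = ω + α·dt = (-0.3352, -0.8440, 0.9388)
2q̇ = q⊗(0,ω) = (0.9573356, 0.1823888, -0.6146524, -0.6873462)
updated quaternion q' = (-0.1300, 0.8630, 0.3616, -0.3278)
a = F/m = (0.3750, -0.3500, 0.1750)
p + v·dt = (2.8400, -1.6160, -1.0520)
v' = v + a·dt = (1.0150, -0.4140, -1.2930)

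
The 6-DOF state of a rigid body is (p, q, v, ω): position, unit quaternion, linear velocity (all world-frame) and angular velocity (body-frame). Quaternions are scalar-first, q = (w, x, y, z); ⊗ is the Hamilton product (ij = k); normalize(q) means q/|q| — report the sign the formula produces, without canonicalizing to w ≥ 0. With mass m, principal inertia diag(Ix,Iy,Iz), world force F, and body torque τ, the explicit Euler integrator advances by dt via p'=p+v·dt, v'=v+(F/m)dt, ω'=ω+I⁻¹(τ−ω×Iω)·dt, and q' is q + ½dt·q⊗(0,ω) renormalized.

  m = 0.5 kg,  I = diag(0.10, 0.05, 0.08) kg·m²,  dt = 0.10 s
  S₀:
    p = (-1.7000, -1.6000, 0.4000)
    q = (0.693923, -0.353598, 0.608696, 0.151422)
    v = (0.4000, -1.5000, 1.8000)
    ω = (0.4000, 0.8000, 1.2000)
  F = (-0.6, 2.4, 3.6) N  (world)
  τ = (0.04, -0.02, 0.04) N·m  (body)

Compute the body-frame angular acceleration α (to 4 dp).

ω×(Iω) gyroscopic = (0.0288, 0.0096, -0.0160)
α = I⁻¹(τ − ω×Iω) = (0.1120, -0.5920, 0.7000)

α = (0.1120, -0.5920, 0.7000)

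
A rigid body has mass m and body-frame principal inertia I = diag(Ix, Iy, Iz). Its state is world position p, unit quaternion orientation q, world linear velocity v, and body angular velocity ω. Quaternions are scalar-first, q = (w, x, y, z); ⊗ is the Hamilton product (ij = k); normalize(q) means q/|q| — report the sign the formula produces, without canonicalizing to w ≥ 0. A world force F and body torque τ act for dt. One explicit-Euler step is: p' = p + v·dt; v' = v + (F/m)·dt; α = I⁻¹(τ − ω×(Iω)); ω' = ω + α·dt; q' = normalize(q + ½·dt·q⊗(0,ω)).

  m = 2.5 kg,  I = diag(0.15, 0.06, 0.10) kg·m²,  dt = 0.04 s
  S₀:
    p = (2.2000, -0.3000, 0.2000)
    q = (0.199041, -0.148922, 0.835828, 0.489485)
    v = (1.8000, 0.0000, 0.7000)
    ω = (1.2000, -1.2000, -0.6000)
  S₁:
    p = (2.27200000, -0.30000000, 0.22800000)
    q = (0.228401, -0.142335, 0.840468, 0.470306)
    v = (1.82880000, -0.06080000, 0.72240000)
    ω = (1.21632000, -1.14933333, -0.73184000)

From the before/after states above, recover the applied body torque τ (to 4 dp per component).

τ = (0.0900, 0.0400, -0.2000)

ω₁ − ω₀ = (0.01632000, 0.05066667, -0.13184000)
I·α + gyro = (0.0900, 0.0400, -0.2000)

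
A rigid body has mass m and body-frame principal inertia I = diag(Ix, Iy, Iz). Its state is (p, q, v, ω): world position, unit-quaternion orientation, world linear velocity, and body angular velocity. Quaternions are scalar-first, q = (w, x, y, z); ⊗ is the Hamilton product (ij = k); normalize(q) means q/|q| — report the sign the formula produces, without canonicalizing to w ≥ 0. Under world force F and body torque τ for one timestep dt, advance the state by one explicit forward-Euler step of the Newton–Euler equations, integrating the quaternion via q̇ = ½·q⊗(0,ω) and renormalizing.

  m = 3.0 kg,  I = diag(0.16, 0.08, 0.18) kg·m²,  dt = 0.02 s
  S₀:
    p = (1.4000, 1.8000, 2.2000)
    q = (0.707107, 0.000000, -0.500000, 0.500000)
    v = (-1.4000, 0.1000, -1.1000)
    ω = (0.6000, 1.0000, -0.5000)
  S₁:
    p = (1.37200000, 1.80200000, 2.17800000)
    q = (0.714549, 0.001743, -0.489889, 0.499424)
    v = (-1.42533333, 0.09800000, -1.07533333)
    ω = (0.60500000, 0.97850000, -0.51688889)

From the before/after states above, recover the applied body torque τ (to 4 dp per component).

τ = (-0.0100, -0.0800, -0.2000)

rate change Δω = (0.00500000, -0.02150000, -0.01688889)
τ = I·(Δω/dt) + ω₀×(Iω₀) = (-0.0100, -0.0800, -0.2000)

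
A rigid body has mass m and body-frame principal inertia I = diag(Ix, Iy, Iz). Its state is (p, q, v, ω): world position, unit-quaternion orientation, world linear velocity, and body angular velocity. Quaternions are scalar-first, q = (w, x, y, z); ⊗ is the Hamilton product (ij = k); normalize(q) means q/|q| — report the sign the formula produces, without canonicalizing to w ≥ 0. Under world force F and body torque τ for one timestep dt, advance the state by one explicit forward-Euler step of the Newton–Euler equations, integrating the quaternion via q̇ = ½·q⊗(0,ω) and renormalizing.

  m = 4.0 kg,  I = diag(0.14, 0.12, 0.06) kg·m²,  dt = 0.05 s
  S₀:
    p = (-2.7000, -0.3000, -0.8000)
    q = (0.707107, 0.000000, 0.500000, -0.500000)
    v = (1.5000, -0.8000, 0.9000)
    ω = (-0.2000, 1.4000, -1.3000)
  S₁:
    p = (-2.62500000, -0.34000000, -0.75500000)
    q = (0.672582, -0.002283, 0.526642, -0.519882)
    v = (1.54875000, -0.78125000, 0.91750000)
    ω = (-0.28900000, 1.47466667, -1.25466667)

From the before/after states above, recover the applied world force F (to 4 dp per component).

v₁ − v₀ = (0.04875000, 0.01875000, 0.01750000)
m·(v₁−v₀)/dt = (3.9000, 1.5000, 1.4000)

F = (3.9000, 1.5000, 1.4000)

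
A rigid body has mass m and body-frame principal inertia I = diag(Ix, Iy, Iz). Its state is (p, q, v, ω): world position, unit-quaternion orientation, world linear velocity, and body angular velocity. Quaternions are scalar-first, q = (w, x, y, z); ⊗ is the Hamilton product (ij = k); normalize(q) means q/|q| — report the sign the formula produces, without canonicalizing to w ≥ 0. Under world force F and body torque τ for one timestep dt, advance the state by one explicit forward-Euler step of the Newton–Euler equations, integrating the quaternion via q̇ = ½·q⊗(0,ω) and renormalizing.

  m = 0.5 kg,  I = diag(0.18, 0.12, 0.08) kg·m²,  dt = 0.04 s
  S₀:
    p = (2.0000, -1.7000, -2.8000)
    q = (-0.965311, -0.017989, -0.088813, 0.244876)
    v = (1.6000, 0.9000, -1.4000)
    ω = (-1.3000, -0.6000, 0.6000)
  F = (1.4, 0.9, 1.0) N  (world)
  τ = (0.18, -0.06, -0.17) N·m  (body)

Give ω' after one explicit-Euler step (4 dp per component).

precession coupling ω×(Iω) = (0.0144, -0.0780, -0.0468)
(τ − ω×Iω)/I = (0.9200, 0.1500, -1.5400)
ω' = ω + α·dt = (-1.2632, -0.5940, 0.5384)

ω' = (-1.2632, -0.5940, 0.5384)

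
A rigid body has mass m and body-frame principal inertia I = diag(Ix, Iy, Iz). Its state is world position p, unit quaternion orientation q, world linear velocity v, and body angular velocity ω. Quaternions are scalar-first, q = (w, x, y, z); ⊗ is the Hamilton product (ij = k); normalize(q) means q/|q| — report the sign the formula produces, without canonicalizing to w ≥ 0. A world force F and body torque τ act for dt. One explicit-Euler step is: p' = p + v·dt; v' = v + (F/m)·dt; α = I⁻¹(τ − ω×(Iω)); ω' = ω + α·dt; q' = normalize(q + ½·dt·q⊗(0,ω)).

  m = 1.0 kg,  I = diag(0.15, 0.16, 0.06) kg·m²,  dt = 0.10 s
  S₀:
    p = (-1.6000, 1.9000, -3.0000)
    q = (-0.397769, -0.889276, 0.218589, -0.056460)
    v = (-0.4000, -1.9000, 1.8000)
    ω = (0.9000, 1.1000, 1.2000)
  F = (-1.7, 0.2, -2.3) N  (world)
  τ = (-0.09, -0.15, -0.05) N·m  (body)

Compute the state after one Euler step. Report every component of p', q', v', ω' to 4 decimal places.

p' = (-1.6400, 1.7100, -2.8200)
q' = (-0.3648, -0.8871, 0.2465, -0.1385)
v' = (-0.5700, -1.8800, 1.5700)
ω' = (0.9280, 0.9455, 1.1002)

p + v·dt = (-1.6400, 1.7100, -2.8200)
v' = v + a·dt = (-0.5700, -1.8800, 1.5700)
gyro term ω×Iω = (-0.1320, 0.0972, 0.0099)
(τ − ω×Iω)/I = (0.2800, -1.5450, -0.9983)
new body rate ω' = (0.9280, 0.9455, 1.1002)
2q̇ = q⊗(0,ω) = (0.6276525, -0.0335793, 0.5787713, -1.6522565)
q' = normalize(q + ½dt·q⊗(0,ω)) = (-0.3648, -0.8871, 0.2465, -0.1385)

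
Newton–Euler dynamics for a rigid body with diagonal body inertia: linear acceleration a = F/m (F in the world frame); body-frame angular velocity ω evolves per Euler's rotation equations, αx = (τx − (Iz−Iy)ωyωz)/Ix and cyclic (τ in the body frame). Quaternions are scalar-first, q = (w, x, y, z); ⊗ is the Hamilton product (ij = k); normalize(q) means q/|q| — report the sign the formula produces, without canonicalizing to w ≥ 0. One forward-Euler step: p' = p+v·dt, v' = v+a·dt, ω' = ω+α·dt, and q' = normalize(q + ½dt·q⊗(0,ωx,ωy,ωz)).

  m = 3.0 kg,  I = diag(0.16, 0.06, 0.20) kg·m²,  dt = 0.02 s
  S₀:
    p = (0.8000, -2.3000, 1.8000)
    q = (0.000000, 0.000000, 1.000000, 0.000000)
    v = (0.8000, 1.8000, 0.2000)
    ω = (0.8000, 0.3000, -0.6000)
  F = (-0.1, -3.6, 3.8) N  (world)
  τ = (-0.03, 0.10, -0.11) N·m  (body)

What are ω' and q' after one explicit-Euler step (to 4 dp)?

ω' = (0.7994, 0.3269, -0.6086)
q' = (-0.0030, -0.0060, 0.9999, -0.0080)

precession coupling ω×(Iω) = (-0.0252, 0.0192, -0.0240)
(τ − ω×Iω)/I = (-0.0300, 1.3467, -0.4300)
ω' = ω + α·dt = (0.7994, 0.3269, -0.6086)
q⊗(0,ω) = (-0.3000000, -0.6000000, 0.0000000, -0.8000000)
updated quaternion q' = (-0.0030, -0.0060, 0.9999, -0.0080)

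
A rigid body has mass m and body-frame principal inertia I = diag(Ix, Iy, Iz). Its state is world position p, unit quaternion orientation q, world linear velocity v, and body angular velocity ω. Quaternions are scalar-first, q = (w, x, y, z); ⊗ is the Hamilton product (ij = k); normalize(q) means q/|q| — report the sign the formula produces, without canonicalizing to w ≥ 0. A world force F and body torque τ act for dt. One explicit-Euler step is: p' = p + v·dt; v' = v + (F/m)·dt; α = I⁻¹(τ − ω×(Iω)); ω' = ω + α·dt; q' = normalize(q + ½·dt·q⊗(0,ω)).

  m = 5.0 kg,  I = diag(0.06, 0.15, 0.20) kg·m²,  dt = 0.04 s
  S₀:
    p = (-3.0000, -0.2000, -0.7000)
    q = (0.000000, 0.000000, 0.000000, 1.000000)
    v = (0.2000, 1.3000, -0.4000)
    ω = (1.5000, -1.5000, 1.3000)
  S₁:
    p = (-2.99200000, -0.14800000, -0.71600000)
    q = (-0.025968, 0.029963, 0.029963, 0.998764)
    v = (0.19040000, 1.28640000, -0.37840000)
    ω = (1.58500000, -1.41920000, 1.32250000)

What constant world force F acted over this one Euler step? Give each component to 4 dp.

F = (-1.2000, -1.7000, 2.7000)

velocity change Δv = (-0.00960000, -0.01360000, 0.02160000)
applied force F = (-1.2000, -1.7000, 2.7000)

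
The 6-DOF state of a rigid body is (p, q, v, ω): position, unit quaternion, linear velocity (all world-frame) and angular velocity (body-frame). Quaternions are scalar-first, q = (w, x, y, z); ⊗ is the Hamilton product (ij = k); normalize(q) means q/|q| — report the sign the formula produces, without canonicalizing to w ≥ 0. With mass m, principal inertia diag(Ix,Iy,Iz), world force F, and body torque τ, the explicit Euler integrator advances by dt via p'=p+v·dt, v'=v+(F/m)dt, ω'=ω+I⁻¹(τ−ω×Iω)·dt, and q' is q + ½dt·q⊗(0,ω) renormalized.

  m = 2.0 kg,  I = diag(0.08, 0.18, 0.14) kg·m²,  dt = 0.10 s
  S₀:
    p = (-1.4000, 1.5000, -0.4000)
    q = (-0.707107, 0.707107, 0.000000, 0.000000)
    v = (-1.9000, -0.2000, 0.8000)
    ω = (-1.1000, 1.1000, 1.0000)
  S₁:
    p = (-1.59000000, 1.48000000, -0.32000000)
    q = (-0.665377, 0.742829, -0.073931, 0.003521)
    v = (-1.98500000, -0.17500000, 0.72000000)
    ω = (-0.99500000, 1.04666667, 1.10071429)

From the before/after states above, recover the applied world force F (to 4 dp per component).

velocity change Δv = (-0.08500000, 0.02500000, -0.08000000)
F = m·Δv/dt = (-1.7000, 0.5000, -1.6000)

F = (-1.7000, 0.5000, -1.6000)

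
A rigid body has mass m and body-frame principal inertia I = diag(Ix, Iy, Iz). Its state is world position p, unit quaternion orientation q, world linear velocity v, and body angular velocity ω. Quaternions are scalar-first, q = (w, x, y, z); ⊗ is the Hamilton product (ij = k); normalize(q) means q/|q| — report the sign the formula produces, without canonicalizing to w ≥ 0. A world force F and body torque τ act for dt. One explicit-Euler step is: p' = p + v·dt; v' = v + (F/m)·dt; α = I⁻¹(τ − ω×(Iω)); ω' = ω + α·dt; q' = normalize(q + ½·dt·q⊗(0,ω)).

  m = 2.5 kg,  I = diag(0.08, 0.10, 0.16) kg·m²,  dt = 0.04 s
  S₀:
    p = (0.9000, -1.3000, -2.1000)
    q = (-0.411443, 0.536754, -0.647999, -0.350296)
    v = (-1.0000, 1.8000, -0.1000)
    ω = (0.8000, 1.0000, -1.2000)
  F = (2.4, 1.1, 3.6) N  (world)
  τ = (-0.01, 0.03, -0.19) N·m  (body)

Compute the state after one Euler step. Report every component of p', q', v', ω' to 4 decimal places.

ω×(Iω) gyroscopic = (-0.0720, 0.0768, 0.0160)
angular accel α = (0.7750, -0.4680, -1.2875)
ω + α·dt = (0.8310, 0.9813, -1.2515)
q⊗(0,ω) = (-0.2017594, 0.7987404, -0.0475750, 1.5488848)
q' = normalize(q + ½dt·q⊗(0,ω)) = (-0.4152, 0.5524, -0.6486, -0.3191)
p + v·dt = (0.8600, -1.2280, -2.1040)
new velocity v' = (-0.9616, 1.8176, -0.0424)

p' = (0.8600, -1.2280, -2.1040)
q' = (-0.4152, 0.5524, -0.6486, -0.3191)
v' = (-0.9616, 1.8176, -0.0424)
ω' = (0.8310, 0.9813, -1.2515)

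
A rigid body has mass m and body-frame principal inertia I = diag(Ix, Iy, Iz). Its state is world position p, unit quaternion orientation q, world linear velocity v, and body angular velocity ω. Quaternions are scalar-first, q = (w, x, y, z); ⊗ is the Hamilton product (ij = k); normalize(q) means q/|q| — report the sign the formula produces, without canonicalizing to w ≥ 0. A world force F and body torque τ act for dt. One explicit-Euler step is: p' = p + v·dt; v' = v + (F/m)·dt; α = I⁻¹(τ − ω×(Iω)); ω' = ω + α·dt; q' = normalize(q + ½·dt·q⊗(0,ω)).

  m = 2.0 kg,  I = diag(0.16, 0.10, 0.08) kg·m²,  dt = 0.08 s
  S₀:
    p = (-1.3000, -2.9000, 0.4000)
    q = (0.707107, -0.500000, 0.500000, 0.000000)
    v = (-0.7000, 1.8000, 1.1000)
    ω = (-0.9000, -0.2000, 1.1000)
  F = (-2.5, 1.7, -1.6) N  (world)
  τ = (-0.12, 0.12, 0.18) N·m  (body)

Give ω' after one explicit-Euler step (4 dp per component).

ω' = (-0.9622, -0.0406, 1.2908)

angular accel α = (-0.7775, 1.9920, 2.3850)
new body rate ω' = (-0.9622, -0.0406, 1.2908)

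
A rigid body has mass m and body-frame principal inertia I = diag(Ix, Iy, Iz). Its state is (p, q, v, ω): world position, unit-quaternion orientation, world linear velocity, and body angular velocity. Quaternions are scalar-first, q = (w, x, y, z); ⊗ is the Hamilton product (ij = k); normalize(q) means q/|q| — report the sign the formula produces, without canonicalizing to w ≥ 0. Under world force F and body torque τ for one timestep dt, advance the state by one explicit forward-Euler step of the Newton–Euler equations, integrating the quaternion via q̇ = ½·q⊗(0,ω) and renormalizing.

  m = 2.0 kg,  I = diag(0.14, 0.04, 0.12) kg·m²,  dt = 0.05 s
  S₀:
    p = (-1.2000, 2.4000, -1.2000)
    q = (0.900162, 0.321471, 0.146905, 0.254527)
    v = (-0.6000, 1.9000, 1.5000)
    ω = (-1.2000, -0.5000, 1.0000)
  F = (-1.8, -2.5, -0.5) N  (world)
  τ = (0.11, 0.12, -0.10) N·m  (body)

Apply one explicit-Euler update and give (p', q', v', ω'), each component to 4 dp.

p' = (-1.2300, 2.4950, -1.1250)
q' = (0.9045, 0.3011, 0.1199, 0.2772)
v' = (-0.6450, 1.8375, 1.4875)
ω' = (-1.1464, -0.3200, 0.9833)

precession coupling ω×(Iω) = (-0.0400, -0.0240, -0.0600)
(τ − ω×Iω)/I = (1.0714, 3.6000, -0.3333)
ω' = ω + α·dt = (-1.1464, -0.3200, 0.9833)
Hamilton product q⊗(0,ω) = (0.2046907, -0.8060259, -1.0769844, 0.9157125)
updated quaternion q' = (0.9045, 0.3011, 0.1199, 0.2772)
a = (-0.9000, -1.2500, -0.2500)
p + v·dt = (-1.2300, 2.4950, -1.1250)
new velocity v' = (-0.6450, 1.8375, 1.4875)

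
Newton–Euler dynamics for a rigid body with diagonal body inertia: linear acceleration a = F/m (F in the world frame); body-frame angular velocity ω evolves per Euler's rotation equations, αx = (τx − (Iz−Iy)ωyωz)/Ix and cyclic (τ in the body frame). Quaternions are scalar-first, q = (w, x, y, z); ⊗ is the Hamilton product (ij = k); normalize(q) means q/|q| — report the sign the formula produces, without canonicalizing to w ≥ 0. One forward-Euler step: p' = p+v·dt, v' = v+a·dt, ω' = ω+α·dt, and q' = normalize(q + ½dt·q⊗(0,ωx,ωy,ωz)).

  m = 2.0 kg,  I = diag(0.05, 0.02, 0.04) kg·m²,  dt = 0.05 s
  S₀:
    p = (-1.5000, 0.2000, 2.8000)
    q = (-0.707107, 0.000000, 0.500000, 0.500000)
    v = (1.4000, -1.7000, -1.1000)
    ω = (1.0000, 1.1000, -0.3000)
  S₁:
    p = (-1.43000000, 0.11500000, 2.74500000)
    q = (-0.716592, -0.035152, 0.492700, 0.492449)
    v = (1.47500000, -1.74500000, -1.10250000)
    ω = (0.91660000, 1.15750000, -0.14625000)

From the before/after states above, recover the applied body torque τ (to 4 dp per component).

τ = (-0.0900, 0.0200, 0.0900)

ω₁ − ω₀ = (-0.08340000, 0.05750000, 0.15375000)
I·α + gyro = (-0.0900, 0.0200, 0.0900)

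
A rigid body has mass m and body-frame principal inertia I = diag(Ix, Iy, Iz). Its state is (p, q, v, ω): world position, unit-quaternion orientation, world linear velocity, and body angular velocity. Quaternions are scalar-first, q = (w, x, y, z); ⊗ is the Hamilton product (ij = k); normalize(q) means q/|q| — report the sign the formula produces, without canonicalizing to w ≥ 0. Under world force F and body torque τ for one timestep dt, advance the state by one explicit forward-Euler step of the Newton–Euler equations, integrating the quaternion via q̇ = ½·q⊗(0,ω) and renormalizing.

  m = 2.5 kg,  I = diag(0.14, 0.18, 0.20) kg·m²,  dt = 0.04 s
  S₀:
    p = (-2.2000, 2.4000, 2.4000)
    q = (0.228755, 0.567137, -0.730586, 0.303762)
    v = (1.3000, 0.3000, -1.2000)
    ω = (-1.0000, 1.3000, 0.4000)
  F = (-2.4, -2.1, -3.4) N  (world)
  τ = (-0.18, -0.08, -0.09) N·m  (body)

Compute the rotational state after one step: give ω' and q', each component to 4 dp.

ω×(Iω) gyroscopic = (0.0104, 0.0240, -0.0520)
(τ − ω×Iω)/I = (-1.3600, -0.5778, -0.1900)
ω' = ω + α·dt = (-1.0544, 1.2769, 0.3924)
Hamilton product q⊗(0,ω) = (1.3953940, -0.9158800, -0.2332353, 0.0981941)
q' = normalize(q + ½dt·q⊗(0,ω)) = (0.2565, 0.5485, -0.7348, 0.3056)

ω' = (-1.0544, 1.2769, 0.3924)
q' = (0.2565, 0.5485, -0.7348, 0.3056)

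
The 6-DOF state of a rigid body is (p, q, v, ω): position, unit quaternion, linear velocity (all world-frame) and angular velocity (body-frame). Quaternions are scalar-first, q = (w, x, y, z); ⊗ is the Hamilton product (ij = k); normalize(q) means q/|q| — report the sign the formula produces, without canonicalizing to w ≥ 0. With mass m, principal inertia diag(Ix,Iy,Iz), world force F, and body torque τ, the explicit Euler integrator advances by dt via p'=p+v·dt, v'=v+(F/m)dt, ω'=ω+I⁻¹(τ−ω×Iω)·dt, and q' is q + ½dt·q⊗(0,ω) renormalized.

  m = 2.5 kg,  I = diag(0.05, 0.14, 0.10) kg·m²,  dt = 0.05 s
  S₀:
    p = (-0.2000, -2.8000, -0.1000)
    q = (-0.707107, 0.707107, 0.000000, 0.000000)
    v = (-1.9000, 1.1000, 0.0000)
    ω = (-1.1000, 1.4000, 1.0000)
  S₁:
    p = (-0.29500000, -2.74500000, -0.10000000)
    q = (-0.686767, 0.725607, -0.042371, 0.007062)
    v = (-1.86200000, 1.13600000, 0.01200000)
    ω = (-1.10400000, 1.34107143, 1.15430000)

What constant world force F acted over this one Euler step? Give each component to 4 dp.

v₁ − v₀ = (0.03800000, 0.03600000, 0.01200000)
m·(v₁−v₀)/dt = (1.9000, 1.8000, 0.6000)

F = (1.9000, 1.8000, 0.6000)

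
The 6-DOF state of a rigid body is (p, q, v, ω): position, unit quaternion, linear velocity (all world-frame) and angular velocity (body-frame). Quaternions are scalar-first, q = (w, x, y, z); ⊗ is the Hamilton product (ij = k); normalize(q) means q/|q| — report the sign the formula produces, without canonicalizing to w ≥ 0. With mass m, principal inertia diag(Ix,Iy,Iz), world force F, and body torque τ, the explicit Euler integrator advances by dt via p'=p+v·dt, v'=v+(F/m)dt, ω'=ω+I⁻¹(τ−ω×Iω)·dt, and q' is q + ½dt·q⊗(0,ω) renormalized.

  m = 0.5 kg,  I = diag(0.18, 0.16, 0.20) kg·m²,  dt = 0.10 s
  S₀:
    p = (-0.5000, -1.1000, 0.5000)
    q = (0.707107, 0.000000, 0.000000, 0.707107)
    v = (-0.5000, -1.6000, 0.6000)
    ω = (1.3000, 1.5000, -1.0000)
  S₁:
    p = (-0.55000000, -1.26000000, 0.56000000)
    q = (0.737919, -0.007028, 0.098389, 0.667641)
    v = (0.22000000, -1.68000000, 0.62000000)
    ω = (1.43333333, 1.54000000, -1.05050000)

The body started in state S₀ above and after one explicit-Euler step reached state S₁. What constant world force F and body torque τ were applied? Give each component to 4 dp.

F = (3.6000, -0.4000, 0.1000)
τ = (0.1800, 0.0900, -0.1400)

ω₁ − ω₀ = (0.13333333, 0.04000000, -0.05050000)
gyro term ω₀×Iω₀ = (-0.0600, 0.0260, -0.0390)
applied torque τ = (0.1800, 0.0900, -0.1400)
velocity change Δv = (0.72000000, -0.08000000, 0.02000000)
m·(v₁−v₀)/dt = (3.6000, -0.4000, 0.1000)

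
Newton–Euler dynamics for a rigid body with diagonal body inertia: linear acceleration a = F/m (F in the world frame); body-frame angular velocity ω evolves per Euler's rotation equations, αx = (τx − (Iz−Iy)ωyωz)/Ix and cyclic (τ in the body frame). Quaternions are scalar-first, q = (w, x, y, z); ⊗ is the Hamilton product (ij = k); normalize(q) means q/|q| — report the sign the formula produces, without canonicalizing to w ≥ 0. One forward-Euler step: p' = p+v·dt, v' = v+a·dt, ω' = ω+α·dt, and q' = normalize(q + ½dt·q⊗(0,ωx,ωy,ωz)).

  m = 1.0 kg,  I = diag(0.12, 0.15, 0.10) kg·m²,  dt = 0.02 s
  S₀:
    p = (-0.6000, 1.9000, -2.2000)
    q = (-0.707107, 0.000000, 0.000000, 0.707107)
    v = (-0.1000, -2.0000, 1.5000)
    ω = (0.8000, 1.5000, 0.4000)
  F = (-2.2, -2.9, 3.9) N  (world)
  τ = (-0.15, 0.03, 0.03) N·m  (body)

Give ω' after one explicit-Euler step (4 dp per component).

ω' = (0.7800, 1.5031, 0.3988)

α = I⁻¹(τ − ω×Iω) = (-1.0000, 0.1573, -0.0600)
ω + α·dt = (0.7800, 1.5031, 0.3988)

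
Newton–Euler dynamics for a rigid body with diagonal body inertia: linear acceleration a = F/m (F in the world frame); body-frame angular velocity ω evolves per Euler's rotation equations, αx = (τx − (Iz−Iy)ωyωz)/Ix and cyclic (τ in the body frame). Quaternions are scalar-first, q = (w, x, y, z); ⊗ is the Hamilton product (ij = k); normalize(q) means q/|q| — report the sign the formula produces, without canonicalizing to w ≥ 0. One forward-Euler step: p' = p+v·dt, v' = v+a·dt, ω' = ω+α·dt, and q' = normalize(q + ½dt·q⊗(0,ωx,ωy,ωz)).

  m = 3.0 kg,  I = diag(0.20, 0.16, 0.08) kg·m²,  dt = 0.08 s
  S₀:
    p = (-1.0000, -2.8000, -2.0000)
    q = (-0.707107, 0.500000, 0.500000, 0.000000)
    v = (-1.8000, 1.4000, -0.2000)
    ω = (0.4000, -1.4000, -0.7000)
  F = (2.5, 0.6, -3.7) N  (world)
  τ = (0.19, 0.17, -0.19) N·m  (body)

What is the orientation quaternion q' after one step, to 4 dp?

2q̇ = q⊗(0,ω) = (0.5000000, -0.6328428, 1.3399498, -0.4050251)
updated quaternion q' = (-0.6857, 0.4737, 0.5524, -0.0162)

q' = (-0.6857, 0.4737, 0.5524, -0.0162)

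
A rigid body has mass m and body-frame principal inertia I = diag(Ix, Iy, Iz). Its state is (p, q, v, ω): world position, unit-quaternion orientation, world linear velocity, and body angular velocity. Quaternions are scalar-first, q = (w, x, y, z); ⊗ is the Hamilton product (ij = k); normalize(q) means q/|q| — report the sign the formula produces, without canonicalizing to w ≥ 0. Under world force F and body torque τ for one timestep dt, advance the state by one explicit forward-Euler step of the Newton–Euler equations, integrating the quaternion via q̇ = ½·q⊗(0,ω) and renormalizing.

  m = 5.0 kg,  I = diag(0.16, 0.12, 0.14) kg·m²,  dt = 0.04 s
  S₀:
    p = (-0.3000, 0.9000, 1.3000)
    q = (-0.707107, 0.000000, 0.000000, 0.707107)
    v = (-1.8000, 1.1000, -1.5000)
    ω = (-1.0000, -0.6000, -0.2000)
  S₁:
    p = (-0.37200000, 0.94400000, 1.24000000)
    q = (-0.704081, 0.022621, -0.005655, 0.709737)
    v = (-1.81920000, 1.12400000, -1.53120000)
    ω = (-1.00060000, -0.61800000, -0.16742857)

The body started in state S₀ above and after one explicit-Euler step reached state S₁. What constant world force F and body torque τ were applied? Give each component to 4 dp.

Δv = v₁−v₀ = (-0.01920000, 0.02400000, -0.03120000)
applied force F = (-2.4000, 3.0000, -3.9000)
ω₁ − ω₀ = (-0.00060000, -0.01800000, 0.03257143)
I·α + gyro = (0.0000, -0.0500, 0.0900)

F = (-2.4000, 3.0000, -3.9000)
τ = (0.0000, -0.0500, 0.0900)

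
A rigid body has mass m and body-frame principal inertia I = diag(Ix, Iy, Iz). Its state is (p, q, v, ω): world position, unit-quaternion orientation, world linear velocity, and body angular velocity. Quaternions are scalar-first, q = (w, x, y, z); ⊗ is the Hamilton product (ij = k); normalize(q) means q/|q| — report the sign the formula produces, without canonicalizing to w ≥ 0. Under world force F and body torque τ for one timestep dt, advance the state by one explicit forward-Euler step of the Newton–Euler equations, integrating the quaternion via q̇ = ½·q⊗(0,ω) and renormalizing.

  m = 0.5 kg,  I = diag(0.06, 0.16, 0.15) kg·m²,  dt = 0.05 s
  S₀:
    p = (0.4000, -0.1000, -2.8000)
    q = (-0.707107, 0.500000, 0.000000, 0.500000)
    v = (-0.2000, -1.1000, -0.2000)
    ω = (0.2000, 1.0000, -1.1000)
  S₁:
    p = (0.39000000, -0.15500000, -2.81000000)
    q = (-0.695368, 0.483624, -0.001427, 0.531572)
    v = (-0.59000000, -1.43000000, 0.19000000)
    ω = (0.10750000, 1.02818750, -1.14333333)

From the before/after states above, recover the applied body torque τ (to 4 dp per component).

τ = (-0.1000, 0.1100, -0.1100)

Δω = ω₁−ω₀ = (-0.09250000, 0.02818750, -0.04333333)
I·α + gyro = (-0.1000, 0.1100, -0.1100)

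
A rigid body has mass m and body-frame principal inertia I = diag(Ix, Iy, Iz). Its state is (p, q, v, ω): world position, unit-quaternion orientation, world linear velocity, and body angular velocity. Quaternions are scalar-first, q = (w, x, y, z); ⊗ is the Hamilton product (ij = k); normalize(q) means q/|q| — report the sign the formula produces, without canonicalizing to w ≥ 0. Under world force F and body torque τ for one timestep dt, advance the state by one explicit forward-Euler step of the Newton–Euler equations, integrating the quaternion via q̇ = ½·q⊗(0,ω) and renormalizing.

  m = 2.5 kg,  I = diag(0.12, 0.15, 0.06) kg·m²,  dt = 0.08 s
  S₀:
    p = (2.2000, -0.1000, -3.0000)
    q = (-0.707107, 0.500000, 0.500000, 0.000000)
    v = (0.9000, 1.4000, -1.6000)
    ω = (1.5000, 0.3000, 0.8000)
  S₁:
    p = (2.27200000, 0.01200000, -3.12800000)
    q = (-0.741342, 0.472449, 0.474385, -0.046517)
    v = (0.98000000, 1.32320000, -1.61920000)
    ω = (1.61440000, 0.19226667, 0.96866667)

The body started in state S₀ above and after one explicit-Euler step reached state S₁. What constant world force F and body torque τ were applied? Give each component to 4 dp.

F = (2.5000, -2.4000, -0.6000)
τ = (0.1500, -0.1300, 0.1400)

rate change Δω = (0.11440000, -0.10773333, 0.16866667)
gyro term ω₀×Iω₀ = (-0.0216, 0.0720, 0.0135)
I·α + gyro = (0.1500, -0.1300, 0.1400)
Δv = v₁−v₀ = (0.08000000, -0.07680000, -0.01920000)
applied force F = (2.5000, -2.4000, -0.6000)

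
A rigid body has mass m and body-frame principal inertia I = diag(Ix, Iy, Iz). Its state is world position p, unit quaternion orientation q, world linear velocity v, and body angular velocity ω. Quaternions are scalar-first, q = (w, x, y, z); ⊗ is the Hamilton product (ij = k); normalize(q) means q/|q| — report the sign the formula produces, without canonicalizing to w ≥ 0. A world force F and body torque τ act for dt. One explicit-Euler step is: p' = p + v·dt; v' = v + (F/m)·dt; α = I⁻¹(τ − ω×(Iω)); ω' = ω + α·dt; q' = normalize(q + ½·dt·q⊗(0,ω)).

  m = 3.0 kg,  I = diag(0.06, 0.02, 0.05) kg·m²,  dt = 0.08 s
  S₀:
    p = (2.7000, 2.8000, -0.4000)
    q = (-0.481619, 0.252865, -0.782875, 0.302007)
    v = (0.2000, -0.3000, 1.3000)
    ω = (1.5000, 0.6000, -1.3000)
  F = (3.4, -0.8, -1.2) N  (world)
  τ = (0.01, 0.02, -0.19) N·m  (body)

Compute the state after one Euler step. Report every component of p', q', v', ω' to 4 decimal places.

new position p' = (2.7160, 2.7760, -0.2960)
v + (F/m)dt = (0.2907, -0.3213, 1.2680)
(τ − ω×Iω)/I = (0.5567, 1.9750, -3.0800)
ω' = ω + α·dt = (1.5445, 0.7580, -1.5464)
q⊗(0,ω) = (0.4830366, 0.1141048, 0.4927636, 1.9521362)
updated quaternion q' = (-0.4607, 0.2565, -0.7606, 0.3788)

p' = (2.7160, 2.7760, -0.2960)
q' = (-0.4607, 0.2565, -0.7606, 0.3788)
v' = (0.2907, -0.3213, 1.2680)
ω' = (1.5445, 0.7580, -1.5464)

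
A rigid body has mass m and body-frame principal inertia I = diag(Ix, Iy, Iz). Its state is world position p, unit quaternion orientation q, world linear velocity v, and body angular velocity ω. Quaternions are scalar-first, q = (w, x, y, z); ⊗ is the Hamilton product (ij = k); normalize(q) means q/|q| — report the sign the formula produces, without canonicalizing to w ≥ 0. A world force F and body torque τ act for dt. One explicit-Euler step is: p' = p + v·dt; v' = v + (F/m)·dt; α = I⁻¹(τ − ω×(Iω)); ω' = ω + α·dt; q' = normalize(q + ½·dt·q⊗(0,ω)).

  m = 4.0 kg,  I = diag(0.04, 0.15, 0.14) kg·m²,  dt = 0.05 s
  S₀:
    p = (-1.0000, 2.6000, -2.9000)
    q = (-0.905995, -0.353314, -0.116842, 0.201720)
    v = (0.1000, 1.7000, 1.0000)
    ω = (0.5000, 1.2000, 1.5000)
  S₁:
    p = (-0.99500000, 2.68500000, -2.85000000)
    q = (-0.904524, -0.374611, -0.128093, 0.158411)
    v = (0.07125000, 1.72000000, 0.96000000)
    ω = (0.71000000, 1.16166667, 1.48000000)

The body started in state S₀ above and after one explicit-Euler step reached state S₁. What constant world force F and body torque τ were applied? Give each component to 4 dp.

rate change Δω = (0.21000000, -0.03833333, -0.02000000)
ω₀×(Iω₀) = (-0.0180, -0.0750, 0.0660)
I·α + gyro = (0.1500, -0.1900, 0.0100)
Δv = v₁−v₀ = (-0.02875000, 0.02000000, -0.04000000)
F = m·Δv/dt = (-2.3000, 1.6000, -3.2000)

F = (-2.3000, 1.6000, -3.2000)
τ = (0.1500, -0.1900, 0.0100)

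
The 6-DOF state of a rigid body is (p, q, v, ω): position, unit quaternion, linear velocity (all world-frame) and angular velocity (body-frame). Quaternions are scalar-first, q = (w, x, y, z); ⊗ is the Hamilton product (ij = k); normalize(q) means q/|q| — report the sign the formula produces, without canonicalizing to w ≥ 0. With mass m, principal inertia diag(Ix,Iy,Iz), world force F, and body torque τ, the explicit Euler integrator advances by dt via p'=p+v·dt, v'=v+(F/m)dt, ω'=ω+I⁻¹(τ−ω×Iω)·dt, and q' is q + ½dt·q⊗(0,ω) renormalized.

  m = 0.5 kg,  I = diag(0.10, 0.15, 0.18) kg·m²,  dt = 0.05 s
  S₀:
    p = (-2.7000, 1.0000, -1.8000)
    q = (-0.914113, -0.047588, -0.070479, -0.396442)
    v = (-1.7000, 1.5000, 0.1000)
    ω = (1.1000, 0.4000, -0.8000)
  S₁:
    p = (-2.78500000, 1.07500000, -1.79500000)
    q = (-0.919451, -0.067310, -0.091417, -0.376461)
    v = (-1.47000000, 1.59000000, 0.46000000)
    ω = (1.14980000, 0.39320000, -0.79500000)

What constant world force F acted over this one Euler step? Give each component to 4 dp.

velocity change Δv = (0.23000000, 0.09000000, 0.36000000)
applied force F = (2.3000, 0.9000, 3.6000)

F = (2.3000, 0.9000, 3.6000)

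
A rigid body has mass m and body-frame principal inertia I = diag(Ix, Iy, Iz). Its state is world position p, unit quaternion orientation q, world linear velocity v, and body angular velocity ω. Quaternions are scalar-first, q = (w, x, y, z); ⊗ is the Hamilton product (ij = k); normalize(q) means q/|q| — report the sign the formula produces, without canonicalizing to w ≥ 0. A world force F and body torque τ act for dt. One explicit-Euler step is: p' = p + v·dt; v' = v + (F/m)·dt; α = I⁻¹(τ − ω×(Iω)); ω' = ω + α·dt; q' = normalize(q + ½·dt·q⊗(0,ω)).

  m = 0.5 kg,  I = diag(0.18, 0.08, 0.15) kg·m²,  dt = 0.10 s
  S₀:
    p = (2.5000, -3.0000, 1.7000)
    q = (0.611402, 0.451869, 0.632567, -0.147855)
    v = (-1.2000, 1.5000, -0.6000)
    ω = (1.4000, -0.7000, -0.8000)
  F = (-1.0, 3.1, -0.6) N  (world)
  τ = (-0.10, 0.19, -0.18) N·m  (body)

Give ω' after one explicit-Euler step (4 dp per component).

angular accel α = (-0.7733, 2.7950, -1.8533)
new body rate ω' = (1.3227, -0.4205, -0.9853)

ω' = (1.3227, -0.4205, -0.9853)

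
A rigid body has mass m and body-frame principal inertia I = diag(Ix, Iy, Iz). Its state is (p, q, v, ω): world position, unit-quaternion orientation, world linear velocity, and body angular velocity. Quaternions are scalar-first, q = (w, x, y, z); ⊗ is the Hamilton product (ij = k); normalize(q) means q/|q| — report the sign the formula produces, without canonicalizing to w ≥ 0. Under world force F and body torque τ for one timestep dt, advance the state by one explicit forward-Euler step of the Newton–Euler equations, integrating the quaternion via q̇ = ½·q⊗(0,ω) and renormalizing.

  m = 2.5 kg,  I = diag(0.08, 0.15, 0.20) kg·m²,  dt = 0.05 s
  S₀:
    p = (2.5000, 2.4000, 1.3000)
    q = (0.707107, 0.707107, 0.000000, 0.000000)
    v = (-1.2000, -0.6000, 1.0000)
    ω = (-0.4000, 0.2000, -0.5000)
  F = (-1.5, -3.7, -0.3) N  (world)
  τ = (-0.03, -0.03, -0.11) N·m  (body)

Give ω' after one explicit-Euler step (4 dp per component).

ω' = (-0.4156, 0.1980, -0.5261)

gyro term ω×Iω = (-0.0050, -0.0240, -0.0056)
α = I⁻¹(τ − ω×Iω) = (-0.3125, -0.0400, -0.5220)
new body rate ω' = (-0.4156, 0.1980, -0.5261)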